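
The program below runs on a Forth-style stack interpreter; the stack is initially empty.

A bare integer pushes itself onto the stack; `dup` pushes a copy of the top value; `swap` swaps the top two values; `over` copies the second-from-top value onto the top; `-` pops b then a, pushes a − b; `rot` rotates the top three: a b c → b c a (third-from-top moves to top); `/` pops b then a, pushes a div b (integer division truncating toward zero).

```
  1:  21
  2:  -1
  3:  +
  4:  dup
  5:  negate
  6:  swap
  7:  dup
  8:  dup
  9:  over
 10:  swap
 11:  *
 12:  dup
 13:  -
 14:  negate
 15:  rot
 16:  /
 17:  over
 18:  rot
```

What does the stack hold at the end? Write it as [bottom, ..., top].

[-20, 0, 20, 20]

21     → [21]
-1     → [21, -1]
+      → [20]
dup    → [20, 20]
negate → [20, -20]
swap   → [-20, 20]
dup    → [-20, 20, 20]
dup    → [-20, 20, 20, 20]
over   → [-20, 20, 20, 20, 20]
swap   → [-20, 20, 20, 20, 20]
*      → [-20, 20, 20, 400]
dup    → [-20, 20, 20, 400, 400]
-      → [-20, 20, 20, 0]
negate → [-20, 20, 20, 0]
rot    → [-20, 20, 0, 20]
/      → [-20, 20, 0]
over   → [-20, 20, 0, 20]
rot    → [-20, 0, 20, 20]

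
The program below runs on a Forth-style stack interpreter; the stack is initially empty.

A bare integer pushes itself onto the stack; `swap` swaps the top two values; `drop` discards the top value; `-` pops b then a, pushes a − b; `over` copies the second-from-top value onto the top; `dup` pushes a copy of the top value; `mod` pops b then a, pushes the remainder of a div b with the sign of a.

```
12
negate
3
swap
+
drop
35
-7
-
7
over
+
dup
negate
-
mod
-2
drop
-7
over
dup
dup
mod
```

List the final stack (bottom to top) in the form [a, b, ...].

[42, -7, 42, 0]

12     : 12
negate : -12
3      : -12 3
swap   : 3 -12
+      : -9
drop   : (empty)
35     : 35
-7     : 35 -7
-      : 42
7      : 42 7
over   : 42 7 42
+      : 42 49
dup    : 42 49 49
negate : 42 49 -49
-      : 42 98
mod    : 42
-2     : 42 -2
drop   : 42
-7     : 42 -7
over   : 42 -7 42
dup    : 42 -7 42 42
dup    : 42 -7 42 42 42
mod    : 42 -7 42 0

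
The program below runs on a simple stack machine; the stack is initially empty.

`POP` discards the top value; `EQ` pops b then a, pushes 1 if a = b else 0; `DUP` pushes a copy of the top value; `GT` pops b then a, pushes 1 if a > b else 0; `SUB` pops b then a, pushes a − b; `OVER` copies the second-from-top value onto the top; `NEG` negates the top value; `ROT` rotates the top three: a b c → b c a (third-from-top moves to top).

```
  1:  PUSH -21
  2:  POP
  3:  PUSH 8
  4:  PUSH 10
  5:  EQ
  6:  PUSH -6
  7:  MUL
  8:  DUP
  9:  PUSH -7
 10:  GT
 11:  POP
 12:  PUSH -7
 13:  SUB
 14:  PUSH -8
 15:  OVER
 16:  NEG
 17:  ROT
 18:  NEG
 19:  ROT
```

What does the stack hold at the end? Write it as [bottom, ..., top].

[-7, -7, -8]

PUSH -21 → -21
POP      → (empty)
PUSH 8   → 8
PUSH 10  → 8 10
EQ       → 0
PUSH -6  → 0 -6
MUL      → 0
DUP      → 0 0
PUSH -7  → 0 0 -7
GT       → 0 1
POP      → 0
PUSH -7  → 0 -7
SUB      → 7
PUSH -8  → 7 -8
OVER     → 7 -8 7
NEG      → 7 -8 -7
ROT      → -8 -7 7
NEG      → -8 -7 -7
ROT      → -7 -7 -8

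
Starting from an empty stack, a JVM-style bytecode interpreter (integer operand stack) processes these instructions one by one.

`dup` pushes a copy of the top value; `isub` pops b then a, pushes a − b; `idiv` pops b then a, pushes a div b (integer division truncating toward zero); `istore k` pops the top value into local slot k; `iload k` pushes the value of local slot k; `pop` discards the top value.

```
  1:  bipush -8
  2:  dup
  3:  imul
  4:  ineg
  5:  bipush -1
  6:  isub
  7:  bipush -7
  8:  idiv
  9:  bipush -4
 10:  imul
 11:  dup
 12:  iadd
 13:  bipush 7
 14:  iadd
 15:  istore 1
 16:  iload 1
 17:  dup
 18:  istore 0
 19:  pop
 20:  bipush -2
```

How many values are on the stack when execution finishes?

bipush -8 : -8
dup       : -8 -8
imul      : 64
ineg      : -64
bipush -1 : -64 -1
isub      : -63
bipush -7 : -63 -7
idiv      : 9
bipush -4 : 9 -4
imul      : -36
dup       : -36 -36
iadd      : -72
bipush 7  : -72 7
iadd      : -65
istore 1  : (empty)
iload 1   : -65
dup       : -65 -65
istore 0  : -65
pop       : (empty)
bipush -2 : -2

1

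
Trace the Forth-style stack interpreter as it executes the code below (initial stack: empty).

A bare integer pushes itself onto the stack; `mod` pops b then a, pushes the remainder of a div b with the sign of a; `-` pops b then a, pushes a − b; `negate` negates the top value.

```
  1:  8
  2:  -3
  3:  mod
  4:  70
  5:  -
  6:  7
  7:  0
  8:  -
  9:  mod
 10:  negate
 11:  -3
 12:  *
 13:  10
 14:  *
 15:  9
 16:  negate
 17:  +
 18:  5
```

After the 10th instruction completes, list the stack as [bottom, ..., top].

[5]

8      -> [8]
-3     -> [8, -3]
mod    -> [2]
70     -> [2, 70]
-      -> [-68]
7      -> [-68, 7]
0      -> [-68, 7, 0]
-      -> [-68, 7]
mod    -> [-5]
negate -> [5]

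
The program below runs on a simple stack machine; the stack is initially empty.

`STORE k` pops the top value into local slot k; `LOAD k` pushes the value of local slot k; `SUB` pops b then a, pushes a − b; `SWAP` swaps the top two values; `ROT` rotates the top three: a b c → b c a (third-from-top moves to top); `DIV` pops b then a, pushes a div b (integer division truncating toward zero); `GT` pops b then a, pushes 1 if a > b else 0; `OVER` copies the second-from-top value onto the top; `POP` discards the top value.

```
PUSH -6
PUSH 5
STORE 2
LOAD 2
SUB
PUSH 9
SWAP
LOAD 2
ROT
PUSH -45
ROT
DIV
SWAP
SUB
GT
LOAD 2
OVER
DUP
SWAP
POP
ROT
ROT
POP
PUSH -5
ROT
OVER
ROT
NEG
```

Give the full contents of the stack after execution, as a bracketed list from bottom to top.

PUSH -6  → -6
PUSH 5   → -6 5
STORE 2  → -6
LOAD 2   → -6 5
SUB      → -11
PUSH 9   → -11 9
SWAP     → 9 -11
LOAD 2   → 9 -11 5
ROT      → -11 5 9
PUSH -45 → -11 5 9 -45
ROT      → -11 9 -45 5
DIV      → -11 9 -9
SWAP     → -11 -9 9
SUB      → -11 -18
GT       → 1
LOAD 2   → 1 5
OVER     → 1 5 1
DUP      → 1 5 1 1
SWAP     → 1 5 1 1
POP      → 1 5 1
ROT      → 5 1 1
ROT      → 1 1 5
POP      → 1 1
PUSH -5  → 1 1 -5
ROT      → 1 -5 1
OVER     → 1 -5 1 -5
ROT      → 1 1 -5 -5
NEG      → 1 1 -5 5

[1, 1, -5, 5]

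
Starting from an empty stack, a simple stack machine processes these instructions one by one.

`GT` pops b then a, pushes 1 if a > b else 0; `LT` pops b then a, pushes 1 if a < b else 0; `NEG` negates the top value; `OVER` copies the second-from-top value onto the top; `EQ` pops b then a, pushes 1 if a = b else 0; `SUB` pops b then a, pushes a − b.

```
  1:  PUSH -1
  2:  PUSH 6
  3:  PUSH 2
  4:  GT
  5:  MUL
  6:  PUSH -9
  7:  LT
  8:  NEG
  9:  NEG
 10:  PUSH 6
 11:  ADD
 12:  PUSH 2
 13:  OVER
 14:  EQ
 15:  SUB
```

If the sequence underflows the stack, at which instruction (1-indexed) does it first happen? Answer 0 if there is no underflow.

PUSH -1  [-1]
PUSH 6   [-1, 6]
PUSH 2   [-1, 6, 2]
GT       [-1, 1]
MUL      [-1]
PUSH -9  [-1, -9]
LT       [0]
NEG      [0]
NEG      [0]
PUSH 6   [0, 6]
ADD      [6]
PUSH 2   [6, 2]
OVER     [6, 2, 6]
EQ       [6, 0]
SUB      [6]

0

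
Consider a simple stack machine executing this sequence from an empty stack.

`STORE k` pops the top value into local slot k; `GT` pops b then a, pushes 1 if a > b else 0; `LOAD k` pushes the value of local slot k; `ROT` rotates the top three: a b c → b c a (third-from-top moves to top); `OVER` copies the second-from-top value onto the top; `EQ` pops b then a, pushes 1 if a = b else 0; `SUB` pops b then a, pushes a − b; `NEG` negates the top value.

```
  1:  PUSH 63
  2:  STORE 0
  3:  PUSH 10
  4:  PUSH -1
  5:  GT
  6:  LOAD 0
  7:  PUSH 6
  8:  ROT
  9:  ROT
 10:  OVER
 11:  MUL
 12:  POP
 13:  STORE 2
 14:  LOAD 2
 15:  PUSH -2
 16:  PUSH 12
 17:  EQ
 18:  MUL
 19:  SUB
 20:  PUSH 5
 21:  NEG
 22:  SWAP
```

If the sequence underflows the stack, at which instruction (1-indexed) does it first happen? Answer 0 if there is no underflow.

0

PUSH 63 : [63]
STORE 0 : []
PUSH 10 : [10]
PUSH -1 : [10, -1]
GT      : [1]
LOAD 0  : [1, 63]
PUSH 6  : [1, 63, 6]
ROT     : [63, 6, 1]
ROT     : [6, 1, 63]
OVER    : [6, 1, 63, 1]
MUL     : [6, 1, 63]
POP     : [6, 1]
STORE 2 : [6]
LOAD 2  : [6, 1]
PUSH -2 : [6, 1, -2]
PUSH 12 : [6, 1, -2, 12]
EQ      : [6, 1, 0]
MUL     : [6, 0]
SUB     : [6]
PUSH 5  : [6, 5]
NEG     : [6, -5]
SWAP    : [-5, 6]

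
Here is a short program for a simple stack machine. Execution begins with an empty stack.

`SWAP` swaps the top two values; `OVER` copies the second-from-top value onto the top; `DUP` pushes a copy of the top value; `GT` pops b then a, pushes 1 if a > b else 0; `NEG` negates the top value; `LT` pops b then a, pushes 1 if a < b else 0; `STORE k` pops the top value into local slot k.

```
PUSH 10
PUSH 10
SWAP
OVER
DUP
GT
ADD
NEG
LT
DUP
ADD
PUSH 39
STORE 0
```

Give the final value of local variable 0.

39

PUSH 10  10
PUSH 10  10 10
SWAP     10 10
OVER     10 10 10
DUP      10 10 10 10
GT       10 10 0
ADD      10 10
NEG      10 -10
LT       0
DUP      0 0
ADD      0
PUSH 39  0 39
STORE 0  0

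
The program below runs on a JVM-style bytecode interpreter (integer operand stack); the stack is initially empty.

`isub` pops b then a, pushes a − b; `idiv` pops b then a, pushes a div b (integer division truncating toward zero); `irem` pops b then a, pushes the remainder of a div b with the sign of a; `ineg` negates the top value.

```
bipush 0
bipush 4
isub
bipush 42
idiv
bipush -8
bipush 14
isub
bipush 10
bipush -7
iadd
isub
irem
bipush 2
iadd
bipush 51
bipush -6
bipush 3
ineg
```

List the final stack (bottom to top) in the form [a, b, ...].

bipush 0  -> 0
bipush 4  -> 0 4
isub      -> -4
bipush 42 -> -4 42
idiv      -> 0
bipush -8 -> 0 -8
bipush 14 -> 0 -8 14
isub      -> 0 -22
bipush 10 -> 0 -22 10
bipush -7 -> 0 -22 10 -7
iadd      -> 0 -22 3
isub      -> 0 -25
irem      -> 0
bipush 2  -> 0 2
iadd      -> 2
bipush 51 -> 2 51
bipush -6 -> 2 51 -6
bipush 3  -> 2 51 -6 3
ineg      -> 2 51 -6 -3

[2, 51, -6, -3]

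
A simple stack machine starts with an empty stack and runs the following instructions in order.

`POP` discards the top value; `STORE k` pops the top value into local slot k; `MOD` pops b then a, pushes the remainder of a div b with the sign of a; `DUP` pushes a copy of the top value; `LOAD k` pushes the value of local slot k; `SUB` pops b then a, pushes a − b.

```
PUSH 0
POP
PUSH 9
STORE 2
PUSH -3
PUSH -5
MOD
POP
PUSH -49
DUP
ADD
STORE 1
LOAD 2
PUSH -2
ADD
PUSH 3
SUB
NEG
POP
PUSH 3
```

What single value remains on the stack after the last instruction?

3

PUSH 0   → [0]
POP      → []
PUSH 9   → [9]
STORE 2  → []
PUSH -3  → [-3]
PUSH -5  → [-3, -5]
MOD      → [-3]
POP      → []
PUSH -49 → [-49]
DUP      → [-49, -49]
ADD      → [-98]
STORE 1  → []
LOAD 2   → [9]
PUSH -2  → [9, -2]
ADD      → [7]
PUSH 3   → [7, 3]
SUB      → [4]
NEG      → [-4]
POP      → []
PUSH 3   → [3]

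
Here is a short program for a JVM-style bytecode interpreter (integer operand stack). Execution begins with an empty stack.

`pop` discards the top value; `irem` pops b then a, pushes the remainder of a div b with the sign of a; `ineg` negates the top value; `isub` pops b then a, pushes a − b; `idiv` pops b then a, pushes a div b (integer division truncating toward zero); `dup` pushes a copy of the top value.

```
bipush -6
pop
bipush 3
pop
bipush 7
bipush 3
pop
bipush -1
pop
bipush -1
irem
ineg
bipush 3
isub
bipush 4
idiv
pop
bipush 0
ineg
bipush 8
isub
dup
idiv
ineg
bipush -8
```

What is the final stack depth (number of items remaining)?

bipush -6  -6
pop        (empty)
bipush 3   3
pop        (empty)
bipush 7   7
bipush 3   7 3
pop        7
bipush -1  7 -1
pop        7
bipush -1  7 -1
irem       0
ineg       0
bipush 3   0 3
isub       -3
bipush 4   -3 4
idiv       0
pop        (empty)
bipush 0   0
ineg       0
bipush 8   0 8
isub       -8
dup        -8 -8
idiv       1
ineg       -1
bipush -8  -1 -8

2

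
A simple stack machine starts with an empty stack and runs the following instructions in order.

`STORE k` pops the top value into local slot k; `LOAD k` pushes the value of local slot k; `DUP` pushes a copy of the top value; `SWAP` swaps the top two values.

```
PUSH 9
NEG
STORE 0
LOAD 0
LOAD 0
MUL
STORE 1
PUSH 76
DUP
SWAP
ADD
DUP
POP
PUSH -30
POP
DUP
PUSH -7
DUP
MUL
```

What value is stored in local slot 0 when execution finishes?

PUSH 9   : 9
NEG      : -9
STORE 0  : (empty)
LOAD 0   : -9
LOAD 0   : -9 -9
MUL      : 81
STORE 1  : (empty)
PUSH 76  : 76
DUP      : 76 76
SWAP     : 76 76
ADD      : 152
DUP      : 152 152
POP      : 152
PUSH -30 : 152 -30
POP      : 152
DUP      : 152 152
PUSH -7  : 152 152 -7
DUP      : 152 152 -7 -7
MUL      : 152 152 49

-9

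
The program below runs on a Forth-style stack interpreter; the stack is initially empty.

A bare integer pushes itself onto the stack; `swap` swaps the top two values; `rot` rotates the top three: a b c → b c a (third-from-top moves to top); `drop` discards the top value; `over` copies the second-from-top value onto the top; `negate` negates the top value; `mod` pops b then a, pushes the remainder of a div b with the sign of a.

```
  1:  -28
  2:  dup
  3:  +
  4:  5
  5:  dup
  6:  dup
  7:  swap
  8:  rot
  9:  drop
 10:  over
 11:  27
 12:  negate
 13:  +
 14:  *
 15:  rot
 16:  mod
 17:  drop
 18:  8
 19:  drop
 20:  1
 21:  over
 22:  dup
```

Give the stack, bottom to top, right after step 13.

-28    → -28
dup    → -28 -28
+      → -56
5      → -56 5
dup    → -56 5 5
dup    → -56 5 5 5
swap   → -56 5 5 5
rot    → -56 5 5 5
drop   → -56 5 5
over   → -56 5 5 5
27     → -56 5 5 5 27
negate → -56 5 5 5 -27
+      → -56 5 5 -22

[-56, 5, 5, -22]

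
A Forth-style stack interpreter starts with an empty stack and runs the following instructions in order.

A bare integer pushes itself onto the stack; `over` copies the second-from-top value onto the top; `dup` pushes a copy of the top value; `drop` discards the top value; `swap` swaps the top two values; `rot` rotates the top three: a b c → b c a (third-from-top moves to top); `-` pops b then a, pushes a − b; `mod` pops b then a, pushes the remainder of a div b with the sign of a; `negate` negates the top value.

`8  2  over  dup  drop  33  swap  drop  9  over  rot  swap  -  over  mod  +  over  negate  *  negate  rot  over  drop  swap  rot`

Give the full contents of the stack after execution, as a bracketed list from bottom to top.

8      → [8]
2      → [8, 2]
over   → [8, 2, 8]
dup    → [8, 2, 8, 8]
drop   → [8, 2, 8]
33     → [8, 2, 8, 33]
swap   → [8, 2, 33, 8]
drop   → [8, 2, 33]
9      → [8, 2, 33, 9]
over   → [8, 2, 33, 9, 33]
rot    → [8, 2, 9, 33, 33]
swap   → [8, 2, 9, 33, 33]
-      → [8, 2, 9, 0]
over   → [8, 2, 9, 0, 9]
mod    → [8, 2, 9, 0]
+      → [8, 2, 9]
over   → [8, 2, 9, 2]
negate → [8, 2, 9, -2]
*      → [8, 2, -18]
negate → [8, 2, 18]
rot    → [2, 18, 8]
over   → [2, 18, 8, 18]
drop   → [2, 18, 8]
swap   → [2, 8, 18]
rot    → [8, 18, 2]

[8, 18, 2]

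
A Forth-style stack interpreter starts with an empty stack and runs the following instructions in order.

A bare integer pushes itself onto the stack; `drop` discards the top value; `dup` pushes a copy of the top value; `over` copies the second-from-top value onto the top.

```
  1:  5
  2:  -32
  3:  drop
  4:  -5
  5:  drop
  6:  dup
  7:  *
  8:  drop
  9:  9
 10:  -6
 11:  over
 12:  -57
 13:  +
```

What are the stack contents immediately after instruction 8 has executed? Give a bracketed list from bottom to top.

5    : [5]
-32  : [5, -32]
drop : [5]
-5   : [5, -5]
drop : [5]
dup  : [5, 5]
*    : [25]
drop : []

[]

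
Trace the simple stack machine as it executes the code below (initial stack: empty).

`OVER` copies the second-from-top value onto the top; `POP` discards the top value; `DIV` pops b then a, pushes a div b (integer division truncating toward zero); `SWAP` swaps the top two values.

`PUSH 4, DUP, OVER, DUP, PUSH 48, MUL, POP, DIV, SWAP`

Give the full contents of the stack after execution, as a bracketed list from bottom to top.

PUSH 4  → [4]
DUP     → [4, 4]
OVER    → [4, 4, 4]
DUP     → [4, 4, 4, 4]
PUSH 48 → [4, 4, 4, 4, 48]
MUL     → [4, 4, 4, 192]
POP     → [4, 4, 4]
DIV     → [4, 1]
SWAP    → [1, 4]

[1, 4]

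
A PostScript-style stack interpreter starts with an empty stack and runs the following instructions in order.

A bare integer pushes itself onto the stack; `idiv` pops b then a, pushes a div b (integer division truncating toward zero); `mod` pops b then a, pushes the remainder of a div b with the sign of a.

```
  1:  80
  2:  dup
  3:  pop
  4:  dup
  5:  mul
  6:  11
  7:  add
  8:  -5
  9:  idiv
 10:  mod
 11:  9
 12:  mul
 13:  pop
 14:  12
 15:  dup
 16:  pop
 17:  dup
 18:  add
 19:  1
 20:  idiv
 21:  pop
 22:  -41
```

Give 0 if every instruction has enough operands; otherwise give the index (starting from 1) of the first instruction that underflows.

80    80
dup   80 80
pop   80
dup   80 80
mul   6400
11    6400 11
add   6411
-5    6411 -5
idiv  -1282
mod  — needs 2 operands, stack has 1 → underflow

10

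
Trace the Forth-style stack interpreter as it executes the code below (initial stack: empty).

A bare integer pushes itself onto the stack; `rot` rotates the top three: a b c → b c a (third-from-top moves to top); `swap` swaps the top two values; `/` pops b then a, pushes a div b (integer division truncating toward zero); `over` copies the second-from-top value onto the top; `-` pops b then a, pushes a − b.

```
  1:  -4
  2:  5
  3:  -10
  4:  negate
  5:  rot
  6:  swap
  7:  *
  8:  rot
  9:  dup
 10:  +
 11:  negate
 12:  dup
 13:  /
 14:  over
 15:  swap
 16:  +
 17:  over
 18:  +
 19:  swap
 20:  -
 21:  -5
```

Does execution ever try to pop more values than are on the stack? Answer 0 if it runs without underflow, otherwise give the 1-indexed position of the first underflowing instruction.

8

-4      -4
5       -4 5
-10     -4 5 -10
negate  -4 5 10
rot     5 10 -4
swap    5 -4 10
*       5 -40
rot  — needs 3 operands, stack has 2 → underflow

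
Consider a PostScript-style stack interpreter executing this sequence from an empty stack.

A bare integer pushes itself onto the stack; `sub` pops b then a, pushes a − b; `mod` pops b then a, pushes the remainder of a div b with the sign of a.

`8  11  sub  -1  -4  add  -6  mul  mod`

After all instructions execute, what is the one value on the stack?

-3

8   → [8]
11  → [8, 11]
sub → [-3]
-1  → [-3, -1]
-4  → [-3, -1, -4]
add → [-3, -5]
-6  → [-3, -5, -6]
mul → [-3, 30]
mod → [-3]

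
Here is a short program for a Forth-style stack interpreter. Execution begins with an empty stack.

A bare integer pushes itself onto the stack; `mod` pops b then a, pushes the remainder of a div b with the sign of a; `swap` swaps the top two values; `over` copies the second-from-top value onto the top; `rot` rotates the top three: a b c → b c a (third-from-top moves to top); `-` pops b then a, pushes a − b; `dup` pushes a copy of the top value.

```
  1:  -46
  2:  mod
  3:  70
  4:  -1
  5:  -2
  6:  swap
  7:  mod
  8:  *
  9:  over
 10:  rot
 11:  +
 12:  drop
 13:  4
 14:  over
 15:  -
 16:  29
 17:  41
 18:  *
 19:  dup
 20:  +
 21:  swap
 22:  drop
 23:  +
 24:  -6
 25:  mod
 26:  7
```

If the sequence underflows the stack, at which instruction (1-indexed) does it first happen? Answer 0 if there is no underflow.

2

-46 → -46
mod  — needs 2 operands, stack has 1 → underflow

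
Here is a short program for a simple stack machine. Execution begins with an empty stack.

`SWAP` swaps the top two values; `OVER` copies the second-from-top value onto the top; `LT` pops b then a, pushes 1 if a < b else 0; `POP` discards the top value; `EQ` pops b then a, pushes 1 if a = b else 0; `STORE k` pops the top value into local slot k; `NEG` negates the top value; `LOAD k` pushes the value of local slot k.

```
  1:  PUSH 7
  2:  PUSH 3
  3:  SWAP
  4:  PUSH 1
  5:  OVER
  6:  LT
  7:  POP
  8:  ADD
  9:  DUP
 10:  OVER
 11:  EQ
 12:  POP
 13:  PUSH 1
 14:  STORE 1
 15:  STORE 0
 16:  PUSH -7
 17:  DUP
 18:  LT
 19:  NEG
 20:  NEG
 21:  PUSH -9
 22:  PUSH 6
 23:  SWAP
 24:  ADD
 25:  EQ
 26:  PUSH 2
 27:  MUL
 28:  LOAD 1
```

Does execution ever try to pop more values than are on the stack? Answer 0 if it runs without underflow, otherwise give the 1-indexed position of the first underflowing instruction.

PUSH 7  -> [7]
PUSH 3  -> [7, 3]
SWAP    -> [3, 7]
PUSH 1  -> [3, 7, 1]
OVER    -> [3, 7, 1, 7]
LT      -> [3, 7, 1]
POP     -> [3, 7]
ADD     -> [10]
DUP     -> [10, 10]
OVER    -> [10, 10, 10]
EQ      -> [10, 1]
POP     -> [10]
PUSH 1  -> [10, 1]
STORE 1 -> [10]
STORE 0 -> []
PUSH -7 -> [-7]
DUP     -> [-7, -7]
LT      -> [0]
NEG     -> [0]
NEG     -> [0]
PUSH -9 -> [0, -9]
PUSH 6  -> [0, -9, 6]
SWAP    -> [0, 6, -9]
ADD     -> [0, -3]
EQ      -> [0]
PUSH 2  -> [0, 2]
MUL     -> [0]
LOAD 1  -> [0, 1]

0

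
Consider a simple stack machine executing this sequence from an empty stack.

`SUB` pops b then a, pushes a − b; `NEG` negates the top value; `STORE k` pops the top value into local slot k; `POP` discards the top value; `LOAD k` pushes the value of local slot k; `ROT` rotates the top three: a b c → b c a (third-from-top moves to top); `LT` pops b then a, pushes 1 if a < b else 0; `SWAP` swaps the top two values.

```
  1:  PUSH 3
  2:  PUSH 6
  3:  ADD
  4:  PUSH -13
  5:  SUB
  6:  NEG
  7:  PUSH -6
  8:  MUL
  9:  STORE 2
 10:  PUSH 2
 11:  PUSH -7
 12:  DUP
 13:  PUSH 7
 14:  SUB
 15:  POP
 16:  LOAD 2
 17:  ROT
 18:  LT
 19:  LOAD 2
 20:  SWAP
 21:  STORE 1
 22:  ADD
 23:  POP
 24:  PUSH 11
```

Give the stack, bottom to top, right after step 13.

PUSH 3   → [3]
PUSH 6   → [3, 6]
ADD      → [9]
PUSH -13 → [9, -13]
SUB      → [22]
NEG      → [-22]
PUSH -6  → [-22, -6]
MUL      → [132]
STORE 2  → []
PUSH 2   → [2]
PUSH -7  → [2, -7]
DUP      → [2, -7, -7]
PUSH 7   → [2, -7, -7, 7]

[2, -7, -7, 7]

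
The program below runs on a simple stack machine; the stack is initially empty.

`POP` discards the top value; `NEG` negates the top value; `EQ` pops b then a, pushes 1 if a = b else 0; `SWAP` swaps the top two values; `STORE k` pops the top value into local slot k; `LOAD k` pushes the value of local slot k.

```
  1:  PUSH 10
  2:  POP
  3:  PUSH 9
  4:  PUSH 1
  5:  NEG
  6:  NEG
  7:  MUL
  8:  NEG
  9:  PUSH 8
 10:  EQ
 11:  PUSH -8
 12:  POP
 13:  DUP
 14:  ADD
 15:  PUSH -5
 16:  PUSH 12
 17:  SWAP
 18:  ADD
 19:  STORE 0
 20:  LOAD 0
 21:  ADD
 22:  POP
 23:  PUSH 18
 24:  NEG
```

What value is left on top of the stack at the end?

PUSH 10 -> [10]
POP     -> []
PUSH 9  -> [9]
PUSH 1  -> [9, 1]
NEG     -> [9, -1]
NEG     -> [9, 1]
MUL     -> [9]
NEG     -> [-9]
PUSH 8  -> [-9, 8]
EQ      -> [0]
PUSH -8 -> [0, -8]
POP     -> [0]
DUP     -> [0, 0]
ADD     -> [0]
PUSH -5 -> [0, -5]
PUSH 12 -> [0, -5, 12]
SWAP    -> [0, 12, -5]
ADD     -> [0, 7]
STORE 0 -> [0]
LOAD 0  -> [0, 7]
ADD     -> [7]
POP     -> []
PUSH 18 -> [18]
NEG     -> [-18]

-18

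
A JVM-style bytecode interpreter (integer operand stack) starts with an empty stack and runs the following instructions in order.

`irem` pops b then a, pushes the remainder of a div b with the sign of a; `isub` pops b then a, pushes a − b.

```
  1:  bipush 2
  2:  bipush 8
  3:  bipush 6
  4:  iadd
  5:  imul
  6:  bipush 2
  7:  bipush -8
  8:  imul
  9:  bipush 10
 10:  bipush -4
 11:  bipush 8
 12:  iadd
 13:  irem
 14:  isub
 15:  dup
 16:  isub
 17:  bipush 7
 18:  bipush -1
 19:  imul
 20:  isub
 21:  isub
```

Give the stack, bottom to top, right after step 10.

[28, -16, 10, -4]

bipush 2  -> 2
bipush 8  -> 2 8
bipush 6  -> 2 8 6
iadd      -> 2 14
imul      -> 28
bipush 2  -> 28 2
bipush -8 -> 28 2 -8
imul      -> 28 -16
bipush 10 -> 28 -16 10
bipush -4 -> 28 -16 10 -4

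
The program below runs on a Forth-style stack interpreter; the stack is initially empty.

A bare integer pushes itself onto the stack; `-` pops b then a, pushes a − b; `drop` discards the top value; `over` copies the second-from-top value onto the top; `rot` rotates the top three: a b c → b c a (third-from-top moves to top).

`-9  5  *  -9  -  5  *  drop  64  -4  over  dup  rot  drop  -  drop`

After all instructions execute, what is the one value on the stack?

-9    -9
5     -9 5
*     -45
-9    -45 -9
-     -36
5     -36 5
*     -180
drop  (empty)
64    64
-4    64 -4
over  64 -4 64
dup   64 -4 64 64
rot   64 64 64 -4
drop  64 64 64
-     64 0
drop  64

64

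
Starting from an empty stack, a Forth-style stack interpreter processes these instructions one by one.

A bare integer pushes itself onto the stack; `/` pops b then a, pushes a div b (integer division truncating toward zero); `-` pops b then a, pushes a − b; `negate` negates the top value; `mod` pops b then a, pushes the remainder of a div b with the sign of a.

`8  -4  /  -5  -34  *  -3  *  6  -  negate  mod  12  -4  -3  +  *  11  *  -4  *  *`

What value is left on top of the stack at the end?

8      -> [8]
-4     -> [8, -4]
/      -> [-2]
-5     -> [-2, -5]
-34    -> [-2, -5, -34]
*      -> [-2, 170]
-3     -> [-2, 170, -3]
*      -> [-2, -510]
6      -> [-2, -510, 6]
-      -> [-2, -516]
negate -> [-2, 516]
mod    -> [-2]
12     -> [-2, 12]
-4     -> [-2, 12, -4]
-3     -> [-2, 12, -4, -3]
+      -> [-2, 12, -7]
*      -> [-2, -84]
11     -> [-2, -84, 11]
*      -> [-2, -924]
-4     -> [-2, -924, -4]
*      -> [-2, 3696]
*      -> [-7392]

-7392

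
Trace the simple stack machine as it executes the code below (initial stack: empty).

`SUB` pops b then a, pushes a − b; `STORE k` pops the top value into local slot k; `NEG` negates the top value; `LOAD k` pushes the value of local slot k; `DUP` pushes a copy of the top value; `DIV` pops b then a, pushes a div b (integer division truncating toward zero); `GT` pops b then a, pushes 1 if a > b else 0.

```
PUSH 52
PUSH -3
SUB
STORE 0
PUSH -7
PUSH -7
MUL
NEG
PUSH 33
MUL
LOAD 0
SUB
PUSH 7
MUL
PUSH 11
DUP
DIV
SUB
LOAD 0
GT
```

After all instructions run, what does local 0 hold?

55

PUSH 52 -> [52]
PUSH -3 -> [52, -3]
SUB     -> [55]
STORE 0 -> []
PUSH -7 -> [-7]
PUSH -7 -> [-7, -7]
MUL     -> [49]
NEG     -> [-49]
PUSH 33 -> [-49, 33]
MUL     -> [-1617]
LOAD 0  -> [-1617, 55]
SUB     -> [-1672]
PUSH 7  -> [-1672, 7]
MUL     -> [-11704]
PUSH 11 -> [-11704, 11]
DUP     -> [-11704, 11, 11]
DIV     -> [-11704, 1]
SUB     -> [-11705]
LOAD 0  -> [-11705, 55]
GT      -> [0]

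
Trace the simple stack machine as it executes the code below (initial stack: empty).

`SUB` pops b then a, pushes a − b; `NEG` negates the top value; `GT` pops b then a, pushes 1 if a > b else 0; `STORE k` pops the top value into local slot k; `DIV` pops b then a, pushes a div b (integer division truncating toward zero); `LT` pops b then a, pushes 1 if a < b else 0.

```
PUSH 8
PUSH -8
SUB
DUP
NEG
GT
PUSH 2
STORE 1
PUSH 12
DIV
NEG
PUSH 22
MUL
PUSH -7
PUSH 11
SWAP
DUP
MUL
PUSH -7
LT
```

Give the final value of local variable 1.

PUSH 8   8
PUSH -8  8 -8
SUB      16
DUP      16 16
NEG      16 -16
GT       1
PUSH 2   1 2
STORE 1  1
PUSH 12  1 12
DIV      0
NEG      0
PUSH 22  0 22
MUL      0
PUSH -7  0 -7
PUSH 11  0 -7 11
SWAP     0 11 -7
DUP      0 11 -7 -7
MUL      0 11 49
PUSH -7  0 11 49 -7
LT       0 11 0

2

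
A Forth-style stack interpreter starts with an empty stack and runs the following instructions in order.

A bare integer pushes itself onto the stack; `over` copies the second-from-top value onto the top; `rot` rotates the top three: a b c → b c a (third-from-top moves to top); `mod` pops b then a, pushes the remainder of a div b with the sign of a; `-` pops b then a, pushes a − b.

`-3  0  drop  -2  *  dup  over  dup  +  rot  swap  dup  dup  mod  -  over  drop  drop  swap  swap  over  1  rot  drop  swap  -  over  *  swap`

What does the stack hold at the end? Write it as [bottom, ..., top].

[-30, 6]

-3    -3
0     -3 0
drop  -3
-2    -3 -2
*     6
dup   6 6
over  6 6 6
dup   6 6 6 6
+     6 6 12
rot   6 12 6
swap  6 6 12
dup   6 6 12 12
dup   6 6 12 12 12
mod   6 6 12 0
-     6 6 12
over  6 6 12 6
drop  6 6 12
drop  6 6
swap  6 6
swap  6 6
over  6 6 6
1     6 6 6 1
rot   6 6 1 6
drop  6 6 1
swap  6 1 6
-     6 -5
over  6 -5 6
*     6 -30
swap  -30 6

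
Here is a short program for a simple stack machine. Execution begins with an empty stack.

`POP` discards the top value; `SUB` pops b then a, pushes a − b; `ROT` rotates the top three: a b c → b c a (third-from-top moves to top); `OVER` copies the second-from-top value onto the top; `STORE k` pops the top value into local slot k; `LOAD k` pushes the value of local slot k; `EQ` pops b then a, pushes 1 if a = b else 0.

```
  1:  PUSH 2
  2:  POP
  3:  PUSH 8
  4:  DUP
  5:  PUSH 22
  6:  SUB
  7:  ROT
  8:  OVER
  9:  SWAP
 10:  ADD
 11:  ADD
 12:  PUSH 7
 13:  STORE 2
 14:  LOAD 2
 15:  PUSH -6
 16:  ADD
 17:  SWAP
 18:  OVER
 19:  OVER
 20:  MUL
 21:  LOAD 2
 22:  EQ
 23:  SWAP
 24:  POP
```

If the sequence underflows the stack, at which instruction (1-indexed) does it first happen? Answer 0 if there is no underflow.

PUSH 2  -> 2
POP     -> (empty)
PUSH 8  -> 8
DUP     -> 8 8
PUSH 22 -> 8 8 22
SUB     -> 8 -14
ROT  — needs 3 operands, stack has 2 → underflow

7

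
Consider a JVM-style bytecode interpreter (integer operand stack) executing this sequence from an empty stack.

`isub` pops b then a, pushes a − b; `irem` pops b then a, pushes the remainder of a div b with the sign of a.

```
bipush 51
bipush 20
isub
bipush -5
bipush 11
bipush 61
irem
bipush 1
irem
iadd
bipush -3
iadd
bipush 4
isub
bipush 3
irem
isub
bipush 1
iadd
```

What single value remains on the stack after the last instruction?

32

bipush 51  [51]
bipush 20  [51, 20]
isub       [31]
bipush -5  [31, -5]
bipush 11  [31, -5, 11]
bipush 61  [31, -5, 11, 61]
irem       [31, -5, 11]
bipush 1   [31, -5, 11, 1]
irem       [31, -5, 0]
iadd       [31, -5]
bipush -3  [31, -5, -3]
iadd       [31, -8]
bipush 4   [31, -8, 4]
isub       [31, -12]
bipush 3   [31, -12, 3]
irem       [31, 0]
isub       [31]
bipush 1   [31, 1]
iadd       [32]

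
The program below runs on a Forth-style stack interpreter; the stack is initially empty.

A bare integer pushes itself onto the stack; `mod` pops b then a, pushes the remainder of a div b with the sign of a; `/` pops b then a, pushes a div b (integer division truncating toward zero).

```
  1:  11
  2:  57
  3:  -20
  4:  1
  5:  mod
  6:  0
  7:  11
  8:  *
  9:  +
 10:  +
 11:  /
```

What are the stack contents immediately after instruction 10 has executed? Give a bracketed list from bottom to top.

[11, 57]

11  -> [11]
57  -> [11, 57]
-20 -> [11, 57, -20]
1   -> [11, 57, -20, 1]
mod -> [11, 57, 0]
0   -> [11, 57, 0, 0]
11  -> [11, 57, 0, 0, 11]
*   -> [11, 57, 0, 0]
+   -> [11, 57, 0]
+   -> [11, 57]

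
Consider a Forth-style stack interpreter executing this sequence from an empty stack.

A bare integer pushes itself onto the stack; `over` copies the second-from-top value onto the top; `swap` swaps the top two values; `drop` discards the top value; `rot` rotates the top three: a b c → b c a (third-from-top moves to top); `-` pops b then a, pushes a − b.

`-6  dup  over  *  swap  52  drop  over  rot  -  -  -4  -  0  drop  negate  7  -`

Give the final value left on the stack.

-6     : [-6]
dup    : [-6, -6]
over   : [-6, -6, -6]
*      : [-6, 36]
swap   : [36, -6]
52     : [36, -6, 52]
drop   : [36, -6]
over   : [36, -6, 36]
rot    : [-6, 36, 36]
-      : [-6, 0]
-      : [-6]
-4     : [-6, -4]
-      : [-2]
0      : [-2, 0]
drop   : [-2]
negate : [2]
7      : [2, 7]
-      : [-5]

-5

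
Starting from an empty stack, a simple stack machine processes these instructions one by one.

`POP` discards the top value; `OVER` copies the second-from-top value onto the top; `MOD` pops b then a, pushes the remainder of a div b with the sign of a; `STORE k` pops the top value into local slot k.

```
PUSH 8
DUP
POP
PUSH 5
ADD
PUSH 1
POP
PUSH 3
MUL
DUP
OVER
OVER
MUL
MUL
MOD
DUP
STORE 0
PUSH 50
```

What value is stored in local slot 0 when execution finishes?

PUSH 8  → 8
DUP     → 8 8
POP     → 8
PUSH 5  → 8 5
ADD     → 13
PUSH 1  → 13 1
POP     → 13
PUSH 3  → 13 3
MUL     → 39
DUP     → 39 39
OVER    → 39 39 39
OVER    → 39 39 39 39
MUL     → 39 39 1521
MUL     → 39 59319
MOD     → 39
DUP     → 39 39
STORE 0 → 39
PUSH 50 → 39 50

39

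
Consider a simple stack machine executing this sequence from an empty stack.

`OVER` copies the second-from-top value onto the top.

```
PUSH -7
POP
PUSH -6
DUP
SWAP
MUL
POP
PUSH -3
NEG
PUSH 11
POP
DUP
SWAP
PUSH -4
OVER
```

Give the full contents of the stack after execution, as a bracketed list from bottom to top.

[3, 3, -4, 3]

PUSH -7 -> -7
POP     -> (empty)
PUSH -6 -> -6
DUP     -> -6 -6
SWAP    -> -6 -6
MUL     -> 36
POP     -> (empty)
PUSH -3 -> -3
NEG     -> 3
PUSH 11 -> 3 11
POP     -> 3
DUP     -> 3 3
SWAP    -> 3 3
PUSH -4 -> 3 3 -4
OVER    -> 3 3 -4 3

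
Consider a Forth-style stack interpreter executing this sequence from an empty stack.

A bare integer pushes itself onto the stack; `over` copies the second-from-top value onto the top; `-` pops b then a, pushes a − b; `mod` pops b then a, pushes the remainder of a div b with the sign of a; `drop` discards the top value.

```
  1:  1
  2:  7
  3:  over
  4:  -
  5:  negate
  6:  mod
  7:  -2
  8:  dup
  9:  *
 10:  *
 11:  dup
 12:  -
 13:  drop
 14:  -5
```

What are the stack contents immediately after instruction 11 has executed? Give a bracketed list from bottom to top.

1      : 1
7      : 1 7
over   : 1 7 1
-      : 1 6
negate : 1 -6
mod    : 1
-2     : 1 -2
dup    : 1 -2 -2
*      : 1 4
*      : 4
dup    : 4 4

[4, 4]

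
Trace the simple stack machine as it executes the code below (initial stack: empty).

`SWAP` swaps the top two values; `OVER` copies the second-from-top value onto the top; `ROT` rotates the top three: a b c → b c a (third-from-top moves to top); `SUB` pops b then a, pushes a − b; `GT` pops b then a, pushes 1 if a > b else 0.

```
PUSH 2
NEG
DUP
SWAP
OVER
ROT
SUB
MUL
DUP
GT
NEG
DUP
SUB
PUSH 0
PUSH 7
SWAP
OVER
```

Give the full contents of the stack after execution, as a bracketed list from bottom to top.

PUSH 2 : 2
NEG    : -2
DUP    : -2 -2
SWAP   : -2 -2
OVER   : -2 -2 -2
ROT    : -2 -2 -2
SUB    : -2 0
MUL    : 0
DUP    : 0 0
GT     : 0
NEG    : 0
DUP    : 0 0
SUB    : 0
PUSH 0 : 0 0
PUSH 7 : 0 0 7
SWAP   : 0 7 0
OVER   : 0 7 0 7

[0, 7, 0, 7]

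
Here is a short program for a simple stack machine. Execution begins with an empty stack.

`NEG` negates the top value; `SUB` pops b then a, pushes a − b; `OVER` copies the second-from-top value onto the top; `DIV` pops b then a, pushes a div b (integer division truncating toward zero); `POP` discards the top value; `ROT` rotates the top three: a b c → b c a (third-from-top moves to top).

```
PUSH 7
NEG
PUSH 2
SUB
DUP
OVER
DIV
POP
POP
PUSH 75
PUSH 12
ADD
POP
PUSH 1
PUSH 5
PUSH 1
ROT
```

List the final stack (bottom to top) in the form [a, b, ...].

[5, 1, 1]

PUSH 7  -> [7]
NEG     -> [-7]
PUSH 2  -> [-7, 2]
SUB     -> [-9]
DUP     -> [-9, -9]
OVER    -> [-9, -9, -9]
DIV     -> [-9, 1]
POP     -> [-9]
POP     -> []
PUSH 75 -> [75]
PUSH 12 -> [75, 12]
ADD     -> [87]
POP     -> []
PUSH 1  -> [1]
PUSH 5  -> [1, 5]
PUSH 1  -> [1, 5, 1]
ROT     -> [5, 1, 1]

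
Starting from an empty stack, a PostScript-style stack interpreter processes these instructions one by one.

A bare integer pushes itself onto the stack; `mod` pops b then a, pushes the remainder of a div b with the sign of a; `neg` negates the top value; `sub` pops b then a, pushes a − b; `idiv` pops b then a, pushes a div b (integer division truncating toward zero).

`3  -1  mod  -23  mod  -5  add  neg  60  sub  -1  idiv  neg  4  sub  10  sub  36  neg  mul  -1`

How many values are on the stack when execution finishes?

3    : 3
-1   : 3 -1
mod  : 0
-23  : 0 -23
mod  : 0
-5   : 0 -5
add  : -5
neg  : 5
60   : 5 60
sub  : -55
-1   : -55 -1
idiv : 55
neg  : -55
4    : -55 4
sub  : -59
10   : -59 10
sub  : -69
36   : -69 36
neg  : -69 -36
mul  : 2484
-1   : 2484 -1

2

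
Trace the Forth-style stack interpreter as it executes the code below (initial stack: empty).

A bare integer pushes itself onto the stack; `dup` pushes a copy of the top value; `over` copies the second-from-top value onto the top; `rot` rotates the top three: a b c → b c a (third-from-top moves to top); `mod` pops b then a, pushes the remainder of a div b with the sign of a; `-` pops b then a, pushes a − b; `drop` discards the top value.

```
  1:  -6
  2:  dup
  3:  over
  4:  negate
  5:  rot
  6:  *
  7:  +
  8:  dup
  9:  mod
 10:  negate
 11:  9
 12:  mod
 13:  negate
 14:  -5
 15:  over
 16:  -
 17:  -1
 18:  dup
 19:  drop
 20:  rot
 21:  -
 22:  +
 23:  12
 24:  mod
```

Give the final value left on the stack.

-6

-6     -> -6
dup    -> -6 -6
over   -> -6 -6 -6
negate -> -6 -6 6
rot    -> -6 6 -6
*      -> -6 -36
+      -> -42
dup    -> -42 -42
mod    -> 0
negate -> 0
9      -> 0 9
mod    -> 0
negate -> 0
-5     -> 0 -5
over   -> 0 -5 0
-      -> 0 -5
-1     -> 0 -5 -1
dup    -> 0 -5 -1 -1
drop   -> 0 -5 -1
rot    -> -5 -1 0
-      -> -5 -1
+      -> -6
12     -> -6 12
mod    -> -6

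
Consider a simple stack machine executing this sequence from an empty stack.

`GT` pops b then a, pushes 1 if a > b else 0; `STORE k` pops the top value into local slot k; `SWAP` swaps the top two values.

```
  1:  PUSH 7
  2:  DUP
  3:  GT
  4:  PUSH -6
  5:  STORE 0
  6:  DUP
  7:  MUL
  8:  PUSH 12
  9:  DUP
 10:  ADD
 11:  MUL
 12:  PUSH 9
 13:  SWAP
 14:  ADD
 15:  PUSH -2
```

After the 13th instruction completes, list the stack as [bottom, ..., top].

PUSH 7   [7]
DUP      [7, 7]
GT       [0]
PUSH -6  [0, -6]
STORE 0  [0]
DUP      [0, 0]
MUL      [0]
PUSH 12  [0, 12]
DUP      [0, 12, 12]
ADD      [0, 24]
MUL      [0]
PUSH 9   [0, 9]
SWAP     [9, 0]

[9, 0]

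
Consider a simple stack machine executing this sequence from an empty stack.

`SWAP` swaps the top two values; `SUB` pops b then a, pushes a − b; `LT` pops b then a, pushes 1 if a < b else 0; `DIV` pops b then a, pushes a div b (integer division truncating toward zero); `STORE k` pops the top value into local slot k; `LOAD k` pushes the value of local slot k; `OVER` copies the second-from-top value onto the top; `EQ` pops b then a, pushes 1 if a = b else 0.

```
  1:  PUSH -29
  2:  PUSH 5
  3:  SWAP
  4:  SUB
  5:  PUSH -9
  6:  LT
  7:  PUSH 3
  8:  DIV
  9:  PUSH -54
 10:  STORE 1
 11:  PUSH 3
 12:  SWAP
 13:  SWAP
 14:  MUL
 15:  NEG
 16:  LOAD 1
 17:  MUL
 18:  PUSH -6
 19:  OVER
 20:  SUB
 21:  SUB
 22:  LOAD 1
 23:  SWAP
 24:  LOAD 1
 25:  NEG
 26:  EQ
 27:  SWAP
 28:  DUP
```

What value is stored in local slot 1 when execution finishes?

-54

PUSH -29 → -29
PUSH 5   → -29 5
SWAP     → 5 -29
SUB      → 34
PUSH -9  → 34 -9
LT       → 0
PUSH 3   → 0 3
DIV      → 0
PUSH -54 → 0 -54
STORE 1  → 0
PUSH 3   → 0 3
SWAP     → 3 0
SWAP     → 0 3
MUL      → 0
NEG      → 0
LOAD 1   → 0 -54
MUL      → 0
PUSH -6  → 0 -6
OVER     → 0 -6 0
SUB      → 0 -6
SUB      → 6
LOAD 1   → 6 -54
SWAP     → -54 6
LOAD 1   → -54 6 -54
NEG      → -54 6 54
EQ       → -54 0
SWAP     → 0 -54
DUP      → 0 -54 -54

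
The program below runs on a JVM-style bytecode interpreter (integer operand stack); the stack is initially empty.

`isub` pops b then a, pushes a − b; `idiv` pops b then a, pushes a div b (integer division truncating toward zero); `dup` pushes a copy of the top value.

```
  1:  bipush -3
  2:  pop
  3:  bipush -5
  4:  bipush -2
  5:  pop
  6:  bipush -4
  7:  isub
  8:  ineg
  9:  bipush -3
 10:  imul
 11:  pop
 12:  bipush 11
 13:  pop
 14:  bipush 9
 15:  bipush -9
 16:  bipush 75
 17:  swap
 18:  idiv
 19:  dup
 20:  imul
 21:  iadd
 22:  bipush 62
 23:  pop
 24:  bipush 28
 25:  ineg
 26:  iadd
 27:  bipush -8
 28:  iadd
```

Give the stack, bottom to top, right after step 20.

bipush -3 -> -3
pop       -> (empty)
bipush -5 -> -5
bipush -2 -> -5 -2
pop       -> -5
bipush -4 -> -5 -4
isub      -> -1
ineg      -> 1
bipush -3 -> 1 -3
imul      -> -3
pop       -> (empty)
bipush 11 -> 11
pop       -> (empty)
bipush 9  -> 9
bipush -9 -> 9 -9
bipush 75 -> 9 -9 75
swap      -> 9 75 -9
idiv      -> 9 -8
dup       -> 9 -8 -8
imul      -> 9 64

[9, 64]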